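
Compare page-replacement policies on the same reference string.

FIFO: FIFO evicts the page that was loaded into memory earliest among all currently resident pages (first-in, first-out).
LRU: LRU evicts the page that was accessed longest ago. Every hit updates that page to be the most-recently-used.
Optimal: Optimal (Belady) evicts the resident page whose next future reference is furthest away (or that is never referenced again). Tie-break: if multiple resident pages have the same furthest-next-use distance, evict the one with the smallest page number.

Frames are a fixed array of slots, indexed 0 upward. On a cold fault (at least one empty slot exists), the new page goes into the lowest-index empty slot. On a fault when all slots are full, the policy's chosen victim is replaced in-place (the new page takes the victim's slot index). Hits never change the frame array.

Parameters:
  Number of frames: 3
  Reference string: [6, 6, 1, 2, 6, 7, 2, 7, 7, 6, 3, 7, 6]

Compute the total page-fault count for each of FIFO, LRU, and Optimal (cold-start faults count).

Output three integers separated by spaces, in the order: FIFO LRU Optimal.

Answer: 6 5 5

Derivation:
--- FIFO ---
  step 0: ref 6 -> FAULT, frames=[6,-,-] (faults so far: 1)
  step 1: ref 6 -> HIT, frames=[6,-,-] (faults so far: 1)
  step 2: ref 1 -> FAULT, frames=[6,1,-] (faults so far: 2)
  step 3: ref 2 -> FAULT, frames=[6,1,2] (faults so far: 3)
  step 4: ref 6 -> HIT, frames=[6,1,2] (faults so far: 3)
  step 5: ref 7 -> FAULT, evict 6, frames=[7,1,2] (faults so far: 4)
  step 6: ref 2 -> HIT, frames=[7,1,2] (faults so far: 4)
  step 7: ref 7 -> HIT, frames=[7,1,2] (faults so far: 4)
  step 8: ref 7 -> HIT, frames=[7,1,2] (faults so far: 4)
  step 9: ref 6 -> FAULT, evict 1, frames=[7,6,2] (faults so far: 5)
  step 10: ref 3 -> FAULT, evict 2, frames=[7,6,3] (faults so far: 6)
  step 11: ref 7 -> HIT, frames=[7,6,3] (faults so far: 6)
  step 12: ref 6 -> HIT, frames=[7,6,3] (faults so far: 6)
  FIFO total faults: 6
--- LRU ---
  step 0: ref 6 -> FAULT, frames=[6,-,-] (faults so far: 1)
  step 1: ref 6 -> HIT, frames=[6,-,-] (faults so far: 1)
  step 2: ref 1 -> FAULT, frames=[6,1,-] (faults so far: 2)
  step 3: ref 2 -> FAULT, frames=[6,1,2] (faults so far: 3)
  step 4: ref 6 -> HIT, frames=[6,1,2] (faults so far: 3)
  step 5: ref 7 -> FAULT, evict 1, frames=[6,7,2] (faults so far: 4)
  step 6: ref 2 -> HIT, frames=[6,7,2] (faults so far: 4)
  step 7: ref 7 -> HIT, frames=[6,7,2] (faults so far: 4)
  step 8: ref 7 -> HIT, frames=[6,7,2] (faults so far: 4)
  step 9: ref 6 -> HIT, frames=[6,7,2] (faults so far: 4)
  step 10: ref 3 -> FAULT, evict 2, frames=[6,7,3] (faults so far: 5)
  step 11: ref 7 -> HIT, frames=[6,7,3] (faults so far: 5)
  step 12: ref 6 -> HIT, frames=[6,7,3] (faults so far: 5)
  LRU total faults: 5
--- Optimal ---
  step 0: ref 6 -> FAULT, frames=[6,-,-] (faults so far: 1)
  step 1: ref 6 -> HIT, frames=[6,-,-] (faults so far: 1)
  step 2: ref 1 -> FAULT, frames=[6,1,-] (faults so far: 2)
  step 3: ref 2 -> FAULT, frames=[6,1,2] (faults so far: 3)
  step 4: ref 6 -> HIT, frames=[6,1,2] (faults so far: 3)
  step 5: ref 7 -> FAULT, evict 1, frames=[6,7,2] (faults so far: 4)
  step 6: ref 2 -> HIT, frames=[6,7,2] (faults so far: 4)
  step 7: ref 7 -> HIT, frames=[6,7,2] (faults so far: 4)
  step 8: ref 7 -> HIT, frames=[6,7,2] (faults so far: 4)
  step 9: ref 6 -> HIT, frames=[6,7,2] (faults so far: 4)
  step 10: ref 3 -> FAULT, evict 2, frames=[6,7,3] (faults so far: 5)
  step 11: ref 7 -> HIT, frames=[6,7,3] (faults so far: 5)
  step 12: ref 6 -> HIT, frames=[6,7,3] (faults so far: 5)
  Optimal total faults: 5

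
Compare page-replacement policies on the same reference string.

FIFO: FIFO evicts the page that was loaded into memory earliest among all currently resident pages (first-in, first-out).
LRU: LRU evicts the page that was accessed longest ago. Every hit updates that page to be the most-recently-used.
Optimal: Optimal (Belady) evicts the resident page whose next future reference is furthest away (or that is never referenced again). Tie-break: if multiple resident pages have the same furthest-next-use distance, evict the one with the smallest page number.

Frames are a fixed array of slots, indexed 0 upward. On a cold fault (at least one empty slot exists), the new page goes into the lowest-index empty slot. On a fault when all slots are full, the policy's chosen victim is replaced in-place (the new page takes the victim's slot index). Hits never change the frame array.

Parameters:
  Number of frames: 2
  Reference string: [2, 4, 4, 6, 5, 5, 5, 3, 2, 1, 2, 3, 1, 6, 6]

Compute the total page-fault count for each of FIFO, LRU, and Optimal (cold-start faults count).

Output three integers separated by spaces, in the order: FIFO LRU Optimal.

Answer: 9 10 8

Derivation:
--- FIFO ---
  step 0: ref 2 -> FAULT, frames=[2,-] (faults so far: 1)
  step 1: ref 4 -> FAULT, frames=[2,4] (faults so far: 2)
  step 2: ref 4 -> HIT, frames=[2,4] (faults so far: 2)
  step 3: ref 6 -> FAULT, evict 2, frames=[6,4] (faults so far: 3)
  step 4: ref 5 -> FAULT, evict 4, frames=[6,5] (faults so far: 4)
  step 5: ref 5 -> HIT, frames=[6,5] (faults so far: 4)
  step 6: ref 5 -> HIT, frames=[6,5] (faults so far: 4)
  step 7: ref 3 -> FAULT, evict 6, frames=[3,5] (faults so far: 5)
  step 8: ref 2 -> FAULT, evict 5, frames=[3,2] (faults so far: 6)
  step 9: ref 1 -> FAULT, evict 3, frames=[1,2] (faults so far: 7)
  step 10: ref 2 -> HIT, frames=[1,2] (faults so far: 7)
  step 11: ref 3 -> FAULT, evict 2, frames=[1,3] (faults so far: 8)
  step 12: ref 1 -> HIT, frames=[1,3] (faults so far: 8)
  step 13: ref 6 -> FAULT, evict 1, frames=[6,3] (faults so far: 9)
  step 14: ref 6 -> HIT, frames=[6,3] (faults so far: 9)
  FIFO total faults: 9
--- LRU ---
  step 0: ref 2 -> FAULT, frames=[2,-] (faults so far: 1)
  step 1: ref 4 -> FAULT, frames=[2,4] (faults so far: 2)
  step 2: ref 4 -> HIT, frames=[2,4] (faults so far: 2)
  step 3: ref 6 -> FAULT, evict 2, frames=[6,4] (faults so far: 3)
  step 4: ref 5 -> FAULT, evict 4, frames=[6,5] (faults so far: 4)
  step 5: ref 5 -> HIT, frames=[6,5] (faults so far: 4)
  step 6: ref 5 -> HIT, frames=[6,5] (faults so far: 4)
  step 7: ref 3 -> FAULT, evict 6, frames=[3,5] (faults so far: 5)
  step 8: ref 2 -> FAULT, evict 5, frames=[3,2] (faults so far: 6)
  step 9: ref 1 -> FAULT, evict 3, frames=[1,2] (faults so far: 7)
  step 10: ref 2 -> HIT, frames=[1,2] (faults so far: 7)
  step 11: ref 3 -> FAULT, evict 1, frames=[3,2] (faults so far: 8)
  step 12: ref 1 -> FAULT, evict 2, frames=[3,1] (faults so far: 9)
  step 13: ref 6 -> FAULT, evict 3, frames=[6,1] (faults so far: 10)
  step 14: ref 6 -> HIT, frames=[6,1] (faults so far: 10)
  LRU total faults: 10
--- Optimal ---
  step 0: ref 2 -> FAULT, frames=[2,-] (faults so far: 1)
  step 1: ref 4 -> FAULT, frames=[2,4] (faults so far: 2)
  step 2: ref 4 -> HIT, frames=[2,4] (faults so far: 2)
  step 3: ref 6 -> FAULT, evict 4, frames=[2,6] (faults so far: 3)
  step 4: ref 5 -> FAULT, evict 6, frames=[2,5] (faults so far: 4)
  step 5: ref 5 -> HIT, frames=[2,5] (faults so far: 4)
  step 6: ref 5 -> HIT, frames=[2,5] (faults so far: 4)
  step 7: ref 3 -> FAULT, evict 5, frames=[2,3] (faults so far: 5)
  step 8: ref 2 -> HIT, frames=[2,3] (faults so far: 5)
  step 9: ref 1 -> FAULT, evict 3, frames=[2,1] (faults so far: 6)
  step 10: ref 2 -> HIT, frames=[2,1] (faults so far: 6)
  step 11: ref 3 -> FAULT, evict 2, frames=[3,1] (faults so far: 7)
  step 12: ref 1 -> HIT, frames=[3,1] (faults so far: 7)
  step 13: ref 6 -> FAULT, evict 1, frames=[3,6] (faults so far: 8)
  step 14: ref 6 -> HIT, frames=[3,6] (faults so far: 8)
  Optimal total faults: 8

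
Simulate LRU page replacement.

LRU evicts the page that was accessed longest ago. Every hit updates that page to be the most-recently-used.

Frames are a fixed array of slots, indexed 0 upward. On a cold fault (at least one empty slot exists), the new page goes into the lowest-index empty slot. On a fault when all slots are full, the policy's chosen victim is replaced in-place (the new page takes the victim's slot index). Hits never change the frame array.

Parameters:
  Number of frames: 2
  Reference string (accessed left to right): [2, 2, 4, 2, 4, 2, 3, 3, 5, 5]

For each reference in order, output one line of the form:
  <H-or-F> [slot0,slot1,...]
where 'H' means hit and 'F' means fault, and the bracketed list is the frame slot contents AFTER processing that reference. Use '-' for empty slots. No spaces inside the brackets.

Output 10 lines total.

F [2,-]
H [2,-]
F [2,4]
H [2,4]
H [2,4]
H [2,4]
F [2,3]
H [2,3]
F [5,3]
H [5,3]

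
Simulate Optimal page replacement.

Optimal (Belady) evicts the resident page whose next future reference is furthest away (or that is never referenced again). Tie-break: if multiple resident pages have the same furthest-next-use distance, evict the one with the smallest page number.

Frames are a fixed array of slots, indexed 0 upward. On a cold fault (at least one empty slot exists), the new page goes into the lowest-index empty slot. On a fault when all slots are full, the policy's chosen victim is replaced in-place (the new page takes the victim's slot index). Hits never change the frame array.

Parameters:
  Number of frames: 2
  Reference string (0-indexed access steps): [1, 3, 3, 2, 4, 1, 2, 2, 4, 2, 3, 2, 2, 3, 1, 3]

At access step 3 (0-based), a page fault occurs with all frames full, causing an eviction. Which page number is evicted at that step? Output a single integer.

Answer: 3

Derivation:
Step 0: ref 1 -> FAULT, frames=[1,-]
Step 1: ref 3 -> FAULT, frames=[1,3]
Step 2: ref 3 -> HIT, frames=[1,3]
Step 3: ref 2 -> FAULT, evict 3, frames=[1,2]
At step 3: evicted page 3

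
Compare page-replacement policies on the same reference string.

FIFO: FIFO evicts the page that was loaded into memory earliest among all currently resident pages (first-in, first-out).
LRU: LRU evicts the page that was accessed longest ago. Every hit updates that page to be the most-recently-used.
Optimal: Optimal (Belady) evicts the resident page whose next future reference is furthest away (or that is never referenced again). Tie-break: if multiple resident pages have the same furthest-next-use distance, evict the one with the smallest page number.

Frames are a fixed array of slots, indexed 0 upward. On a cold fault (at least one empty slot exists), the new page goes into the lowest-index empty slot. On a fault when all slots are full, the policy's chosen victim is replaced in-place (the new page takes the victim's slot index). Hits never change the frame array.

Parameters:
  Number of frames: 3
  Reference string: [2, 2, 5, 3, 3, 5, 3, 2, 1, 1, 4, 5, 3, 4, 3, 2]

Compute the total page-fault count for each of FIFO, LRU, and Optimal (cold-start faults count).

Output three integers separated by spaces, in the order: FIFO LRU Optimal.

Answer: 8 8 6

Derivation:
--- FIFO ---
  step 0: ref 2 -> FAULT, frames=[2,-,-] (faults so far: 1)
  step 1: ref 2 -> HIT, frames=[2,-,-] (faults so far: 1)
  step 2: ref 5 -> FAULT, frames=[2,5,-] (faults so far: 2)
  step 3: ref 3 -> FAULT, frames=[2,5,3] (faults so far: 3)
  step 4: ref 3 -> HIT, frames=[2,5,3] (faults so far: 3)
  step 5: ref 5 -> HIT, frames=[2,5,3] (faults so far: 3)
  step 6: ref 3 -> HIT, frames=[2,5,3] (faults so far: 3)
  step 7: ref 2 -> HIT, frames=[2,5,3] (faults so far: 3)
  step 8: ref 1 -> FAULT, evict 2, frames=[1,5,3] (faults so far: 4)
  step 9: ref 1 -> HIT, frames=[1,5,3] (faults so far: 4)
  step 10: ref 4 -> FAULT, evict 5, frames=[1,4,3] (faults so far: 5)
  step 11: ref 5 -> FAULT, evict 3, frames=[1,4,5] (faults so far: 6)
  step 12: ref 3 -> FAULT, evict 1, frames=[3,4,5] (faults so far: 7)
  step 13: ref 4 -> HIT, frames=[3,4,5] (faults so far: 7)
  step 14: ref 3 -> HIT, frames=[3,4,5] (faults so far: 7)
  step 15: ref 2 -> FAULT, evict 4, frames=[3,2,5] (faults so far: 8)
  FIFO total faults: 8
--- LRU ---
  step 0: ref 2 -> FAULT, frames=[2,-,-] (faults so far: 1)
  step 1: ref 2 -> HIT, frames=[2,-,-] (faults so far: 1)
  step 2: ref 5 -> FAULT, frames=[2,5,-] (faults so far: 2)
  step 3: ref 3 -> FAULT, frames=[2,5,3] (faults so far: 3)
  step 4: ref 3 -> HIT, frames=[2,5,3] (faults so far: 3)
  step 5: ref 5 -> HIT, frames=[2,5,3] (faults so far: 3)
  step 6: ref 3 -> HIT, frames=[2,5,3] (faults so far: 3)
  step 7: ref 2 -> HIT, frames=[2,5,3] (faults so far: 3)
  step 8: ref 1 -> FAULT, evict 5, frames=[2,1,3] (faults so far: 4)
  step 9: ref 1 -> HIT, frames=[2,1,3] (faults so far: 4)
  step 10: ref 4 -> FAULT, evict 3, frames=[2,1,4] (faults so far: 5)
  step 11: ref 5 -> FAULT, evict 2, frames=[5,1,4] (faults so far: 6)
  step 12: ref 3 -> FAULT, evict 1, frames=[5,3,4] (faults so far: 7)
  step 13: ref 4 -> HIT, frames=[5,3,4] (faults so far: 7)
  step 14: ref 3 -> HIT, frames=[5,3,4] (faults so far: 7)
  step 15: ref 2 -> FAULT, evict 5, frames=[2,3,4] (faults so far: 8)
  LRU total faults: 8
--- Optimal ---
  step 0: ref 2 -> FAULT, frames=[2,-,-] (faults so far: 1)
  step 1: ref 2 -> HIT, frames=[2,-,-] (faults so far: 1)
  step 2: ref 5 -> FAULT, frames=[2,5,-] (faults so far: 2)
  step 3: ref 3 -> FAULT, frames=[2,5,3] (faults so far: 3)
  step 4: ref 3 -> HIT, frames=[2,5,3] (faults so far: 3)
  step 5: ref 5 -> HIT, frames=[2,5,3] (faults so far: 3)
  step 6: ref 3 -> HIT, frames=[2,5,3] (faults so far: 3)
  step 7: ref 2 -> HIT, frames=[2,5,3] (faults so far: 3)
  step 8: ref 1 -> FAULT, evict 2, frames=[1,5,3] (faults so far: 4)
  step 9: ref 1 -> HIT, frames=[1,5,3] (faults so far: 4)
  step 10: ref 4 -> FAULT, evict 1, frames=[4,5,3] (faults so far: 5)
  step 11: ref 5 -> HIT, frames=[4,5,3] (faults so far: 5)
  step 12: ref 3 -> HIT, frames=[4,5,3] (faults so far: 5)
  step 13: ref 4 -> HIT, frames=[4,5,3] (faults so far: 5)
  step 14: ref 3 -> HIT, frames=[4,5,3] (faults so far: 5)
  step 15: ref 2 -> FAULT, evict 3, frames=[4,5,2] (faults so far: 6)
  Optimal total faults: 6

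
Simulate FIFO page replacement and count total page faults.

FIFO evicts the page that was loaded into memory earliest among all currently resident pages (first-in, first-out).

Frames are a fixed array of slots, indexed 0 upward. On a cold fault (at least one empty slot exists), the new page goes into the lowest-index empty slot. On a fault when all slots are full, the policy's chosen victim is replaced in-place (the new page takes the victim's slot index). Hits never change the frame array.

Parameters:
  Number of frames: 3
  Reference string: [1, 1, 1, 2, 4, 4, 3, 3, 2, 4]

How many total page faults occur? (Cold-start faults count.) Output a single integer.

Answer: 4

Derivation:
Step 0: ref 1 → FAULT, frames=[1,-,-]
Step 1: ref 1 → HIT, frames=[1,-,-]
Step 2: ref 1 → HIT, frames=[1,-,-]
Step 3: ref 2 → FAULT, frames=[1,2,-]
Step 4: ref 4 → FAULT, frames=[1,2,4]
Step 5: ref 4 → HIT, frames=[1,2,4]
Step 6: ref 3 → FAULT (evict 1), frames=[3,2,4]
Step 7: ref 3 → HIT, frames=[3,2,4]
Step 8: ref 2 → HIT, frames=[3,2,4]
Step 9: ref 4 → HIT, frames=[3,2,4]
Total faults: 4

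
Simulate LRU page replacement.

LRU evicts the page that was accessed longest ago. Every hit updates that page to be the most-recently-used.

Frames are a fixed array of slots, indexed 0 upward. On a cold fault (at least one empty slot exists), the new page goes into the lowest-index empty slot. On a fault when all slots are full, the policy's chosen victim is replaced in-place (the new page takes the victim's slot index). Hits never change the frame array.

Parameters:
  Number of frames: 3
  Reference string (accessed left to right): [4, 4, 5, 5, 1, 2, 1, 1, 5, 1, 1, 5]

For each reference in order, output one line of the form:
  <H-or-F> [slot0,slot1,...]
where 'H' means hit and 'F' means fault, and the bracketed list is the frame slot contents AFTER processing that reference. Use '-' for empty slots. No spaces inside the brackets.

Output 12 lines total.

F [4,-,-]
H [4,-,-]
F [4,5,-]
H [4,5,-]
F [4,5,1]
F [2,5,1]
H [2,5,1]
H [2,5,1]
H [2,5,1]
H [2,5,1]
H [2,5,1]
H [2,5,1]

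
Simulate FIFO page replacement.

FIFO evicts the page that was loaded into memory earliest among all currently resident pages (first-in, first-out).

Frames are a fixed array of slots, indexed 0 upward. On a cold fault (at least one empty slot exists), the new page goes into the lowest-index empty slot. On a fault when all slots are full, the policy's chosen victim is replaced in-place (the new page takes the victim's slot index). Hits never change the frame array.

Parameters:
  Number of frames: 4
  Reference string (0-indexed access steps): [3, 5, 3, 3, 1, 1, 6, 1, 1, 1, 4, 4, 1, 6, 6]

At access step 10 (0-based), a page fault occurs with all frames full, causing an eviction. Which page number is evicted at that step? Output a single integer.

Step 0: ref 3 -> FAULT, frames=[3,-,-,-]
Step 1: ref 5 -> FAULT, frames=[3,5,-,-]
Step 2: ref 3 -> HIT, frames=[3,5,-,-]
Step 3: ref 3 -> HIT, frames=[3,5,-,-]
Step 4: ref 1 -> FAULT, frames=[3,5,1,-]
Step 5: ref 1 -> HIT, frames=[3,5,1,-]
Step 6: ref 6 -> FAULT, frames=[3,5,1,6]
Step 7: ref 1 -> HIT, frames=[3,5,1,6]
Step 8: ref 1 -> HIT, frames=[3,5,1,6]
Step 9: ref 1 -> HIT, frames=[3,5,1,6]
Step 10: ref 4 -> FAULT, evict 3, frames=[4,5,1,6]
At step 10: evicted page 3

Answer: 3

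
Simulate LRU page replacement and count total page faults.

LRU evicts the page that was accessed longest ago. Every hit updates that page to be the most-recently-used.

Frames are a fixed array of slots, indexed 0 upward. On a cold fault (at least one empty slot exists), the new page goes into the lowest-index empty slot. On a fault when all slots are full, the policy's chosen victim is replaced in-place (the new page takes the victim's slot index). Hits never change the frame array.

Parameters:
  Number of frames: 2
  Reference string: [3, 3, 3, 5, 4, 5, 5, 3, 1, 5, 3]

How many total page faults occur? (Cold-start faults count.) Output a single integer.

Answer: 7

Derivation:
Step 0: ref 3 → FAULT, frames=[3,-]
Step 1: ref 3 → HIT, frames=[3,-]
Step 2: ref 3 → HIT, frames=[3,-]
Step 3: ref 5 → FAULT, frames=[3,5]
Step 4: ref 4 → FAULT (evict 3), frames=[4,5]
Step 5: ref 5 → HIT, frames=[4,5]
Step 6: ref 5 → HIT, frames=[4,5]
Step 7: ref 3 → FAULT (evict 4), frames=[3,5]
Step 8: ref 1 → FAULT (evict 5), frames=[3,1]
Step 9: ref 5 → FAULT (evict 3), frames=[5,1]
Step 10: ref 3 → FAULT (evict 1), frames=[5,3]
Total faults: 7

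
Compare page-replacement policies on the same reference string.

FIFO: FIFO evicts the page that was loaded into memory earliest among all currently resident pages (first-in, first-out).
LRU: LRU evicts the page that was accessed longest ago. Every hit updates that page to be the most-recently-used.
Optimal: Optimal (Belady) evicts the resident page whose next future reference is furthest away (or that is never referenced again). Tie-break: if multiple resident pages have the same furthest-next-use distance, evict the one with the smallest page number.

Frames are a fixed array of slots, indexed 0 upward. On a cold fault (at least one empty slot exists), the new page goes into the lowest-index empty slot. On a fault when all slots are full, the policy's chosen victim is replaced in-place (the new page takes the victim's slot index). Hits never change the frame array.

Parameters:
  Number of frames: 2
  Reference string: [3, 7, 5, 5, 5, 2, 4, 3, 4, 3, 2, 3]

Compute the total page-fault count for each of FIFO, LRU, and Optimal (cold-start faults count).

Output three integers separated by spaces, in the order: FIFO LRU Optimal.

--- FIFO ---
  step 0: ref 3 -> FAULT, frames=[3,-] (faults so far: 1)
  step 1: ref 7 -> FAULT, frames=[3,7] (faults so far: 2)
  step 2: ref 5 -> FAULT, evict 3, frames=[5,7] (faults so far: 3)
  step 3: ref 5 -> HIT, frames=[5,7] (faults so far: 3)
  step 4: ref 5 -> HIT, frames=[5,7] (faults so far: 3)
  step 5: ref 2 -> FAULT, evict 7, frames=[5,2] (faults so far: 4)
  step 6: ref 4 -> FAULT, evict 5, frames=[4,2] (faults so far: 5)
  step 7: ref 3 -> FAULT, evict 2, frames=[4,3] (faults so far: 6)
  step 8: ref 4 -> HIT, frames=[4,3] (faults so far: 6)
  step 9: ref 3 -> HIT, frames=[4,3] (faults so far: 6)
  step 10: ref 2 -> FAULT, evict 4, frames=[2,3] (faults so far: 7)
  step 11: ref 3 -> HIT, frames=[2,3] (faults so far: 7)
  FIFO total faults: 7
--- LRU ---
  step 0: ref 3 -> FAULT, frames=[3,-] (faults so far: 1)
  step 1: ref 7 -> FAULT, frames=[3,7] (faults so far: 2)
  step 2: ref 5 -> FAULT, evict 3, frames=[5,7] (faults so far: 3)
  step 3: ref 5 -> HIT, frames=[5,7] (faults so far: 3)
  step 4: ref 5 -> HIT, frames=[5,7] (faults so far: 3)
  step 5: ref 2 -> FAULT, evict 7, frames=[5,2] (faults so far: 4)
  step 6: ref 4 -> FAULT, evict 5, frames=[4,2] (faults so far: 5)
  step 7: ref 3 -> FAULT, evict 2, frames=[4,3] (faults so far: 6)
  step 8: ref 4 -> HIT, frames=[4,3] (faults so far: 6)
  step 9: ref 3 -> HIT, frames=[4,3] (faults so far: 6)
  step 10: ref 2 -> FAULT, evict 4, frames=[2,3] (faults so far: 7)
  step 11: ref 3 -> HIT, frames=[2,3] (faults so far: 7)
  LRU total faults: 7
--- Optimal ---
  step 0: ref 3 -> FAULT, frames=[3,-] (faults so far: 1)
  step 1: ref 7 -> FAULT, frames=[3,7] (faults so far: 2)
  step 2: ref 5 -> FAULT, evict 7, frames=[3,5] (faults so far: 3)
  step 3: ref 5 -> HIT, frames=[3,5] (faults so far: 3)
  step 4: ref 5 -> HIT, frames=[3,5] (faults so far: 3)
  step 5: ref 2 -> FAULT, evict 5, frames=[3,2] (faults so far: 4)
  step 6: ref 4 -> FAULT, evict 2, frames=[3,4] (faults so far: 5)
  step 7: ref 3 -> HIT, frames=[3,4] (faults so far: 5)
  step 8: ref 4 -> HIT, frames=[3,4] (faults so far: 5)
  step 9: ref 3 -> HIT, frames=[3,4] (faults so far: 5)
  step 10: ref 2 -> FAULT, evict 4, frames=[3,2] (faults so far: 6)
  step 11: ref 3 -> HIT, frames=[3,2] (faults so far: 6)
  Optimal total faults: 6

Answer: 7 7 6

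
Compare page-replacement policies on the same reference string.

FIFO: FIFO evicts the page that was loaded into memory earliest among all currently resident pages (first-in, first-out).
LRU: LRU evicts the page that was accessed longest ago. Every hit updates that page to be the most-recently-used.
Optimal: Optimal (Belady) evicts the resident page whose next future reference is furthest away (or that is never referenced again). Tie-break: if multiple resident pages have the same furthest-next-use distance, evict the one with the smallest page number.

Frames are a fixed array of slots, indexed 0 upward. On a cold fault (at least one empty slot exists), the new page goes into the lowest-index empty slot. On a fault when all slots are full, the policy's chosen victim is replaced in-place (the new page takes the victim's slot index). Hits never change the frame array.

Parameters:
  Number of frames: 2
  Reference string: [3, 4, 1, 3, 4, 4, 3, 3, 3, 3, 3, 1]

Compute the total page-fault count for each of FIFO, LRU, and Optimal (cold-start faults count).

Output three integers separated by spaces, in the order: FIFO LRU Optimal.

Answer: 6 6 5

Derivation:
--- FIFO ---
  step 0: ref 3 -> FAULT, frames=[3,-] (faults so far: 1)
  step 1: ref 4 -> FAULT, frames=[3,4] (faults so far: 2)
  step 2: ref 1 -> FAULT, evict 3, frames=[1,4] (faults so far: 3)
  step 3: ref 3 -> FAULT, evict 4, frames=[1,3] (faults so far: 4)
  step 4: ref 4 -> FAULT, evict 1, frames=[4,3] (faults so far: 5)
  step 5: ref 4 -> HIT, frames=[4,3] (faults so far: 5)
  step 6: ref 3 -> HIT, frames=[4,3] (faults so far: 5)
  step 7: ref 3 -> HIT, frames=[4,3] (faults so far: 5)
  step 8: ref 3 -> HIT, frames=[4,3] (faults so far: 5)
  step 9: ref 3 -> HIT, frames=[4,3] (faults so far: 5)
  step 10: ref 3 -> HIT, frames=[4,3] (faults so far: 5)
  step 11: ref 1 -> FAULT, evict 3, frames=[4,1] (faults so far: 6)
  FIFO total faults: 6
--- LRU ---
  step 0: ref 3 -> FAULT, frames=[3,-] (faults so far: 1)
  step 1: ref 4 -> FAULT, frames=[3,4] (faults so far: 2)
  step 2: ref 1 -> FAULT, evict 3, frames=[1,4] (faults so far: 3)
  step 3: ref 3 -> FAULT, evict 4, frames=[1,3] (faults so far: 4)
  step 4: ref 4 -> FAULT, evict 1, frames=[4,3] (faults so far: 5)
  step 5: ref 4 -> HIT, frames=[4,3] (faults so far: 5)
  step 6: ref 3 -> HIT, frames=[4,3] (faults so far: 5)
  step 7: ref 3 -> HIT, frames=[4,3] (faults so far: 5)
  step 8: ref 3 -> HIT, frames=[4,3] (faults so far: 5)
  step 9: ref 3 -> HIT, frames=[4,3] (faults so far: 5)
  step 10: ref 3 -> HIT, frames=[4,3] (faults so far: 5)
  step 11: ref 1 -> FAULT, evict 4, frames=[1,3] (faults so far: 6)
  LRU total faults: 6
--- Optimal ---
  step 0: ref 3 -> FAULT, frames=[3,-] (faults so far: 1)
  step 1: ref 4 -> FAULT, frames=[3,4] (faults so far: 2)
  step 2: ref 1 -> FAULT, evict 4, frames=[3,1] (faults so far: 3)
  step 3: ref 3 -> HIT, frames=[3,1] (faults so far: 3)
  step 4: ref 4 -> FAULT, evict 1, frames=[3,4] (faults so far: 4)
  step 5: ref 4 -> HIT, frames=[3,4] (faults so far: 4)
  step 6: ref 3 -> HIT, frames=[3,4] (faults so far: 4)
  step 7: ref 3 -> HIT, frames=[3,4] (faults so far: 4)
  step 8: ref 3 -> HIT, frames=[3,4] (faults so far: 4)
  step 9: ref 3 -> HIT, frames=[3,4] (faults so far: 4)
  step 10: ref 3 -> HIT, frames=[3,4] (faults so far: 4)
  step 11: ref 1 -> FAULT, evict 3, frames=[1,4] (faults so far: 5)
  Optimal total faults: 5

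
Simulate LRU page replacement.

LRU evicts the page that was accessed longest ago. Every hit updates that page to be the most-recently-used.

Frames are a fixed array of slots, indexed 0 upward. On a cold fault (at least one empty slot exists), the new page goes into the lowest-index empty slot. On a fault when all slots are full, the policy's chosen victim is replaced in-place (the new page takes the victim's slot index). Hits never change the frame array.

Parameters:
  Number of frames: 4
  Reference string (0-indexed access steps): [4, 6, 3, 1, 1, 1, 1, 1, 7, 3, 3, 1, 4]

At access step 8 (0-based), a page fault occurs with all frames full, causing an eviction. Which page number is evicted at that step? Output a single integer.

Answer: 4

Derivation:
Step 0: ref 4 -> FAULT, frames=[4,-,-,-]
Step 1: ref 6 -> FAULT, frames=[4,6,-,-]
Step 2: ref 3 -> FAULT, frames=[4,6,3,-]
Step 3: ref 1 -> FAULT, frames=[4,6,3,1]
Step 4: ref 1 -> HIT, frames=[4,6,3,1]
Step 5: ref 1 -> HIT, frames=[4,6,3,1]
Step 6: ref 1 -> HIT, frames=[4,6,3,1]
Step 7: ref 1 -> HIT, frames=[4,6,3,1]
Step 8: ref 7 -> FAULT, evict 4, frames=[7,6,3,1]
At step 8: evicted page 4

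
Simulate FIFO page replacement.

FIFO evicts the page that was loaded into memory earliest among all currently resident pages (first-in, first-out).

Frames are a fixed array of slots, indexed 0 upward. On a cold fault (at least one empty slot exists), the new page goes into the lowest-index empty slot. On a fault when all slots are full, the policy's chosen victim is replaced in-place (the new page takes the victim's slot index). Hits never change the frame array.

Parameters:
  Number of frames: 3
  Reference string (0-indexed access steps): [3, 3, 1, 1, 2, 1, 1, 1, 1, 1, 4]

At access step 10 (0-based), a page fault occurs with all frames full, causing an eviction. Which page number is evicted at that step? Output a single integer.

Step 0: ref 3 -> FAULT, frames=[3,-,-]
Step 1: ref 3 -> HIT, frames=[3,-,-]
Step 2: ref 1 -> FAULT, frames=[3,1,-]
Step 3: ref 1 -> HIT, frames=[3,1,-]
Step 4: ref 2 -> FAULT, frames=[3,1,2]
Step 5: ref 1 -> HIT, frames=[3,1,2]
Step 6: ref 1 -> HIT, frames=[3,1,2]
Step 7: ref 1 -> HIT, frames=[3,1,2]
Step 8: ref 1 -> HIT, frames=[3,1,2]
Step 9: ref 1 -> HIT, frames=[3,1,2]
Step 10: ref 4 -> FAULT, evict 3, frames=[4,1,2]
At step 10: evicted page 3

Answer: 3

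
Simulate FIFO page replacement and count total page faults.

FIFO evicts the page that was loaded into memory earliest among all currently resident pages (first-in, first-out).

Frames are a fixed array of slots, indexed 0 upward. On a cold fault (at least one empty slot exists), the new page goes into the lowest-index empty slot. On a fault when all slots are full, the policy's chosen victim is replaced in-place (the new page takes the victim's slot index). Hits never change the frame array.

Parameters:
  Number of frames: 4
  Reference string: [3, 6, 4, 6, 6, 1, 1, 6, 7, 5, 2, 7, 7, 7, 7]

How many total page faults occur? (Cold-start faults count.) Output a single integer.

Step 0: ref 3 → FAULT, frames=[3,-,-,-]
Step 1: ref 6 → FAULT, frames=[3,6,-,-]
Step 2: ref 4 → FAULT, frames=[3,6,4,-]
Step 3: ref 6 → HIT, frames=[3,6,4,-]
Step 4: ref 6 → HIT, frames=[3,6,4,-]
Step 5: ref 1 → FAULT, frames=[3,6,4,1]
Step 6: ref 1 → HIT, frames=[3,6,4,1]
Step 7: ref 6 → HIT, frames=[3,6,4,1]
Step 8: ref 7 → FAULT (evict 3), frames=[7,6,4,1]
Step 9: ref 5 → FAULT (evict 6), frames=[7,5,4,1]
Step 10: ref 2 → FAULT (evict 4), frames=[7,5,2,1]
Step 11: ref 7 → HIT, frames=[7,5,2,1]
Step 12: ref 7 → HIT, frames=[7,5,2,1]
Step 13: ref 7 → HIT, frames=[7,5,2,1]
Step 14: ref 7 → HIT, frames=[7,5,2,1]
Total faults: 7

Answer: 7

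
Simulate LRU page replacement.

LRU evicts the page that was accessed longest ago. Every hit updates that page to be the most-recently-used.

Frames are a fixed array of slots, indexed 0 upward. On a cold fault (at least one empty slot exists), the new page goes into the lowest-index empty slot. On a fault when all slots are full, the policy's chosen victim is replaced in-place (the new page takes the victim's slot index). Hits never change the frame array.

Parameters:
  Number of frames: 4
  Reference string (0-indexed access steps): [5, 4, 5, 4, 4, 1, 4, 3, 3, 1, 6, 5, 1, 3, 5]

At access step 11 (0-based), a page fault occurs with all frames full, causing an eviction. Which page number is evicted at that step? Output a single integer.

Answer: 4

Derivation:
Step 0: ref 5 -> FAULT, frames=[5,-,-,-]
Step 1: ref 4 -> FAULT, frames=[5,4,-,-]
Step 2: ref 5 -> HIT, frames=[5,4,-,-]
Step 3: ref 4 -> HIT, frames=[5,4,-,-]
Step 4: ref 4 -> HIT, frames=[5,4,-,-]
Step 5: ref 1 -> FAULT, frames=[5,4,1,-]
Step 6: ref 4 -> HIT, frames=[5,4,1,-]
Step 7: ref 3 -> FAULT, frames=[5,4,1,3]
Step 8: ref 3 -> HIT, frames=[5,4,1,3]
Step 9: ref 1 -> HIT, frames=[5,4,1,3]
Step 10: ref 6 -> FAULT, evict 5, frames=[6,4,1,3]
Step 11: ref 5 -> FAULT, evict 4, frames=[6,5,1,3]
At step 11: evicted page 4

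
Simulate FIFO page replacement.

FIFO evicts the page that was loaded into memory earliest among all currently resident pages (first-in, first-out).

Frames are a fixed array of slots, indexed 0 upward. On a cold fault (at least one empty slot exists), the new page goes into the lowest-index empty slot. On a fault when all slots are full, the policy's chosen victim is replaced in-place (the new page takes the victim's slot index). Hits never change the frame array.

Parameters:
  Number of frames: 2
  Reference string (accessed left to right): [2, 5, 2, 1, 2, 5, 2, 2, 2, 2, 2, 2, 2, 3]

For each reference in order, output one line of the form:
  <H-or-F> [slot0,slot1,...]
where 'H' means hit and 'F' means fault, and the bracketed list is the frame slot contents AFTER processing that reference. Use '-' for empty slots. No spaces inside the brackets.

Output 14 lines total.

F [2,-]
F [2,5]
H [2,5]
F [1,5]
F [1,2]
F [5,2]
H [5,2]
H [5,2]
H [5,2]
H [5,2]
H [5,2]
H [5,2]
H [5,2]
F [5,3]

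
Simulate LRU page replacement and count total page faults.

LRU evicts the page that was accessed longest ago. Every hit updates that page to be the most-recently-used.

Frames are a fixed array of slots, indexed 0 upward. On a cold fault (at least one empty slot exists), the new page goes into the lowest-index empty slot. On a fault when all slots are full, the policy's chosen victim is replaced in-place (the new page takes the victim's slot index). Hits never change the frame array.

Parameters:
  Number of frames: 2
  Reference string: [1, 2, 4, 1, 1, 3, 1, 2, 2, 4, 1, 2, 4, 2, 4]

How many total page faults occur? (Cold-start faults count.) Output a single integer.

Answer: 10

Derivation:
Step 0: ref 1 → FAULT, frames=[1,-]
Step 1: ref 2 → FAULT, frames=[1,2]
Step 2: ref 4 → FAULT (evict 1), frames=[4,2]
Step 3: ref 1 → FAULT (evict 2), frames=[4,1]
Step 4: ref 1 → HIT, frames=[4,1]
Step 5: ref 3 → FAULT (evict 4), frames=[3,1]
Step 6: ref 1 → HIT, frames=[3,1]
Step 7: ref 2 → FAULT (evict 3), frames=[2,1]
Step 8: ref 2 → HIT, frames=[2,1]
Step 9: ref 4 → FAULT (evict 1), frames=[2,4]
Step 10: ref 1 → FAULT (evict 2), frames=[1,4]
Step 11: ref 2 → FAULT (evict 4), frames=[1,2]
Step 12: ref 4 → FAULT (evict 1), frames=[4,2]
Step 13: ref 2 → HIT, frames=[4,2]
Step 14: ref 4 → HIT, frames=[4,2]
Total faults: 10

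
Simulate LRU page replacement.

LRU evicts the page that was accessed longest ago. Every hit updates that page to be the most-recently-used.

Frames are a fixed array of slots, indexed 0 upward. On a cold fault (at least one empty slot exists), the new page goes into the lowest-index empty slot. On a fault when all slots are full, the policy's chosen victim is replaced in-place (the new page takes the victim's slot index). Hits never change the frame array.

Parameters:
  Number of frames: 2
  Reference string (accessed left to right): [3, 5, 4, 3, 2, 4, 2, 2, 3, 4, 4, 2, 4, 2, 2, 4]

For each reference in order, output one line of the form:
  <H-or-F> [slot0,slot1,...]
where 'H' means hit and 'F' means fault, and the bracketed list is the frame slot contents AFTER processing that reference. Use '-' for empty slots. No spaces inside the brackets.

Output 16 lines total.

F [3,-]
F [3,5]
F [4,5]
F [4,3]
F [2,3]
F [2,4]
H [2,4]
H [2,4]
F [2,3]
F [4,3]
H [4,3]
F [4,2]
H [4,2]
H [4,2]
H [4,2]
H [4,2]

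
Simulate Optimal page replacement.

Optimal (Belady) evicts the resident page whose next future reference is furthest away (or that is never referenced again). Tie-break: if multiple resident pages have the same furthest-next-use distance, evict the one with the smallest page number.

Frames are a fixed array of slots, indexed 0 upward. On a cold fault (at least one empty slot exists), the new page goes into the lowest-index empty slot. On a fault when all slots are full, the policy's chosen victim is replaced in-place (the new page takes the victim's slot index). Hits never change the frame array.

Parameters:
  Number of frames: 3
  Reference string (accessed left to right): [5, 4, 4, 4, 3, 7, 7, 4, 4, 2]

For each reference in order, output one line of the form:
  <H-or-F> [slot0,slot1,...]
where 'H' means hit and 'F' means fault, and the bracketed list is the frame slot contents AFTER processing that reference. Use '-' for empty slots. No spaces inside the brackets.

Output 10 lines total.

F [5,-,-]
F [5,4,-]
H [5,4,-]
H [5,4,-]
F [5,4,3]
F [5,4,7]
H [5,4,7]
H [5,4,7]
H [5,4,7]
F [5,2,7]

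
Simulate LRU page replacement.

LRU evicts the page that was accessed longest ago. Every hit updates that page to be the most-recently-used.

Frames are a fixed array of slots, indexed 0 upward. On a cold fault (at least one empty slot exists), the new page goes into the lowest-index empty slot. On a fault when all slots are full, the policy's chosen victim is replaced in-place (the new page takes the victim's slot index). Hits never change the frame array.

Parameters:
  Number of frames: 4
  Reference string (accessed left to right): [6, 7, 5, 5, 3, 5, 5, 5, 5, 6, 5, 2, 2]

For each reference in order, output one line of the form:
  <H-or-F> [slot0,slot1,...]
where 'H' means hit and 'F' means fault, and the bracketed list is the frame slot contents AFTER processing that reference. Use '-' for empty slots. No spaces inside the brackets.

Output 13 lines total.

F [6,-,-,-]
F [6,7,-,-]
F [6,7,5,-]
H [6,7,5,-]
F [6,7,5,3]
H [6,7,5,3]
H [6,7,5,3]
H [6,7,5,3]
H [6,7,5,3]
H [6,7,5,3]
H [6,7,5,3]
F [6,2,5,3]
H [6,2,5,3]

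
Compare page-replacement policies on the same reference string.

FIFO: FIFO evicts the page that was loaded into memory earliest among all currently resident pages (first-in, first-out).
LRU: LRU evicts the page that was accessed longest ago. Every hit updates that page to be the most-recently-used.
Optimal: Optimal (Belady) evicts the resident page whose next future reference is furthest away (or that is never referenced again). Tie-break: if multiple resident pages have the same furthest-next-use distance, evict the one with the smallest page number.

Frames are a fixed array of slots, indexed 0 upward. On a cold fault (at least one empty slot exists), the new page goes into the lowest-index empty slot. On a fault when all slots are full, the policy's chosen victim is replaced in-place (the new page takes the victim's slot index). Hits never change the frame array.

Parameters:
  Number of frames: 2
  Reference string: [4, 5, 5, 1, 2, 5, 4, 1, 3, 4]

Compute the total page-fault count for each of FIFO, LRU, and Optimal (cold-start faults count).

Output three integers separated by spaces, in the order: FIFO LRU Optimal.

--- FIFO ---
  step 0: ref 4 -> FAULT, frames=[4,-] (faults so far: 1)
  step 1: ref 5 -> FAULT, frames=[4,5] (faults so far: 2)
  step 2: ref 5 -> HIT, frames=[4,5] (faults so far: 2)
  step 3: ref 1 -> FAULT, evict 4, frames=[1,5] (faults so far: 3)
  step 4: ref 2 -> FAULT, evict 5, frames=[1,2] (faults so far: 4)
  step 5: ref 5 -> FAULT, evict 1, frames=[5,2] (faults so far: 5)
  step 6: ref 4 -> FAULT, evict 2, frames=[5,4] (faults so far: 6)
  step 7: ref 1 -> FAULT, evict 5, frames=[1,4] (faults so far: 7)
  step 8: ref 3 -> FAULT, evict 4, frames=[1,3] (faults so far: 8)
  step 9: ref 4 -> FAULT, evict 1, frames=[4,3] (faults so far: 9)
  FIFO total faults: 9
--- LRU ---
  step 0: ref 4 -> FAULT, frames=[4,-] (faults so far: 1)
  step 1: ref 5 -> FAULT, frames=[4,5] (faults so far: 2)
  step 2: ref 5 -> HIT, frames=[4,5] (faults so far: 2)
  step 3: ref 1 -> FAULT, evict 4, frames=[1,5] (faults so far: 3)
  step 4: ref 2 -> FAULT, evict 5, frames=[1,2] (faults so far: 4)
  step 5: ref 5 -> FAULT, evict 1, frames=[5,2] (faults so far: 5)
  step 6: ref 4 -> FAULT, evict 2, frames=[5,4] (faults so far: 6)
  step 7: ref 1 -> FAULT, evict 5, frames=[1,4] (faults so far: 7)
  step 8: ref 3 -> FAULT, evict 4, frames=[1,3] (faults so far: 8)
  step 9: ref 4 -> FAULT, evict 1, frames=[4,3] (faults so far: 9)
  LRU total faults: 9
--- Optimal ---
  step 0: ref 4 -> FAULT, frames=[4,-] (faults so far: 1)
  step 1: ref 5 -> FAULT, frames=[4,5] (faults so far: 2)
  step 2: ref 5 -> HIT, frames=[4,5] (faults so far: 2)
  step 3: ref 1 -> FAULT, evict 4, frames=[1,5] (faults so far: 3)
  step 4: ref 2 -> FAULT, evict 1, frames=[2,5] (faults so far: 4)
  step 5: ref 5 -> HIT, frames=[2,5] (faults so far: 4)
  step 6: ref 4 -> FAULT, evict 2, frames=[4,5] (faults so far: 5)
  step 7: ref 1 -> FAULT, evict 5, frames=[4,1] (faults so far: 6)
  step 8: ref 3 -> FAULT, evict 1, frames=[4,3] (faults so far: 7)
  step 9: ref 4 -> HIT, frames=[4,3] (faults so far: 7)
  Optimal total faults: 7

Answer: 9 9 7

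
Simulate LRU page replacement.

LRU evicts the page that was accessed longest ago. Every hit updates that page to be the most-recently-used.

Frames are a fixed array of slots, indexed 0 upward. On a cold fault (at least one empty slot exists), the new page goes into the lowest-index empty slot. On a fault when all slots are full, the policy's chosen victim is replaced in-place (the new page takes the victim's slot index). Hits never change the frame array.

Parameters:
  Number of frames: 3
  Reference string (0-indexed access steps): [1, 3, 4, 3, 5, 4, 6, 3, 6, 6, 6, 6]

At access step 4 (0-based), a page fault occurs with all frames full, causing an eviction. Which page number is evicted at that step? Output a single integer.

Step 0: ref 1 -> FAULT, frames=[1,-,-]
Step 1: ref 3 -> FAULT, frames=[1,3,-]
Step 2: ref 4 -> FAULT, frames=[1,3,4]
Step 3: ref 3 -> HIT, frames=[1,3,4]
Step 4: ref 5 -> FAULT, evict 1, frames=[5,3,4]
At step 4: evicted page 1

Answer: 1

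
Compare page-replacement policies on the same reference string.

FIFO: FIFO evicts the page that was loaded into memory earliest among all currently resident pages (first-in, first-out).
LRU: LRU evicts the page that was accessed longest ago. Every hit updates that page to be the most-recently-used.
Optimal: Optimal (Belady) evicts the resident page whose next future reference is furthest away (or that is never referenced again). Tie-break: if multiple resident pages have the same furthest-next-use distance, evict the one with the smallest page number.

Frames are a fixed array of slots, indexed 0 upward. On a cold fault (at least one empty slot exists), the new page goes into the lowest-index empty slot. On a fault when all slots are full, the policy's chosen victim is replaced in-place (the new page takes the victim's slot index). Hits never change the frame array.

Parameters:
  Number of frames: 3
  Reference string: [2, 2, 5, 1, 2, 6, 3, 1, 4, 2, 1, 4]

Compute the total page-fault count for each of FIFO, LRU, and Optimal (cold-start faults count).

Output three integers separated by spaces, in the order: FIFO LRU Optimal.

Answer: 8 8 6

Derivation:
--- FIFO ---
  step 0: ref 2 -> FAULT, frames=[2,-,-] (faults so far: 1)
  step 1: ref 2 -> HIT, frames=[2,-,-] (faults so far: 1)
  step 2: ref 5 -> FAULT, frames=[2,5,-] (faults so far: 2)
  step 3: ref 1 -> FAULT, frames=[2,5,1] (faults so far: 3)
  step 4: ref 2 -> HIT, frames=[2,5,1] (faults so far: 3)
  step 5: ref 6 -> FAULT, evict 2, frames=[6,5,1] (faults so far: 4)
  step 6: ref 3 -> FAULT, evict 5, frames=[6,3,1] (faults so far: 5)
  step 7: ref 1 -> HIT, frames=[6,3,1] (faults so far: 5)
  step 8: ref 4 -> FAULT, evict 1, frames=[6,3,4] (faults so far: 6)
  step 9: ref 2 -> FAULT, evict 6, frames=[2,3,4] (faults so far: 7)
  step 10: ref 1 -> FAULT, evict 3, frames=[2,1,4] (faults so far: 8)
  step 11: ref 4 -> HIT, frames=[2,1,4] (faults so far: 8)
  FIFO total faults: 8
--- LRU ---
  step 0: ref 2 -> FAULT, frames=[2,-,-] (faults so far: 1)
  step 1: ref 2 -> HIT, frames=[2,-,-] (faults so far: 1)
  step 2: ref 5 -> FAULT, frames=[2,5,-] (faults so far: 2)
  step 3: ref 1 -> FAULT, frames=[2,5,1] (faults so far: 3)
  step 4: ref 2 -> HIT, frames=[2,5,1] (faults so far: 3)
  step 5: ref 6 -> FAULT, evict 5, frames=[2,6,1] (faults so far: 4)
  step 6: ref 3 -> FAULT, evict 1, frames=[2,6,3] (faults so far: 5)
  step 7: ref 1 -> FAULT, evict 2, frames=[1,6,3] (faults so far: 6)
  step 8: ref 4 -> FAULT, evict 6, frames=[1,4,3] (faults so far: 7)
  step 9: ref 2 -> FAULT, evict 3, frames=[1,4,2] (faults so far: 8)
  step 10: ref 1 -> HIT, frames=[1,4,2] (faults so far: 8)
  step 11: ref 4 -> HIT, frames=[1,4,2] (faults so far: 8)
  LRU total faults: 8
--- Optimal ---
  step 0: ref 2 -> FAULT, frames=[2,-,-] (faults so far: 1)
  step 1: ref 2 -> HIT, frames=[2,-,-] (faults so far: 1)
  step 2: ref 5 -> FAULT, frames=[2,5,-] (faults so far: 2)
  step 3: ref 1 -> FAULT, frames=[2,5,1] (faults so far: 3)
  step 4: ref 2 -> HIT, frames=[2,5,1] (faults so far: 3)
  step 5: ref 6 -> FAULT, evict 5, frames=[2,6,1] (faults so far: 4)
  step 6: ref 3 -> FAULT, evict 6, frames=[2,3,1] (faults so far: 5)
  step 7: ref 1 -> HIT, frames=[2,3,1] (faults so far: 5)
  step 8: ref 4 -> FAULT, evict 3, frames=[2,4,1] (faults so far: 6)
  step 9: ref 2 -> HIT, frames=[2,4,1] (faults so far: 6)
  step 10: ref 1 -> HIT, frames=[2,4,1] (faults so far: 6)
  step 11: ref 4 -> HIT, frames=[2,4,1] (faults so far: 6)
  Optimal total faults: 6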